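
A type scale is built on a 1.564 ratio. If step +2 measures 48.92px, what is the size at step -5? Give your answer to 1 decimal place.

2.1px

48.92 ÷ 1.564⁷ = 48.92 ÷ 22.89060 ≈ 2.137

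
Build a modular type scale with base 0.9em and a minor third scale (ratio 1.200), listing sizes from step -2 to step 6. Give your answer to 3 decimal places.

0.625em, 0.750em, 0.900em, 1.080em, 1.296em, 1.555em, 1.866em, 2.239em, 2.687em

Step -2: 0.9 ÷ 1.200² = 0.625
Step -1: 0.9 ÷ 1.200 = 0.750
Step 0: 0.9em
Step 1: 0.9 × 1.200 = 1.080
Step 2: 0.9 × 1.200² = 1.296
Step 3: 0.9 × 1.200³ = 1.555
Step 4: 0.9 × 1.200⁴ = 1.866
Step 5: 0.9 × 1.200⁵ = 2.239
Step 6: 0.9 × 1.200⁶ = 2.687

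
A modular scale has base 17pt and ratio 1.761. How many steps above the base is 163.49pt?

1.761ⁿ = 163.49 / 17 = 9.6171
n = ln(9.6171) / ln(1.761) = 2.2635 / 0.5659 ≈ 4.00

4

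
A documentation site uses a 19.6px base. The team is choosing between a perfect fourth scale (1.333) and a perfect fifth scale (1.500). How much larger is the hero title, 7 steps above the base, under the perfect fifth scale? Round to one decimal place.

Perfect fourth: 19.6 × 1.333⁷ = 146.577px
Perfect fifth: 19.6 × 1.500⁷ = 334.884px
Difference: 334.884 − 146.577 = 188.307px

188.3px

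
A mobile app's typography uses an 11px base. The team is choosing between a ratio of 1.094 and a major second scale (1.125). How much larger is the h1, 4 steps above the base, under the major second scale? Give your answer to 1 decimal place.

At 1.094: 11.0 × 1.094⁴ = 15.757px
Major second: 11.0 × 1.125⁴ = 17.620px
Difference: 17.620 − 15.757 = 1.863px

1.9px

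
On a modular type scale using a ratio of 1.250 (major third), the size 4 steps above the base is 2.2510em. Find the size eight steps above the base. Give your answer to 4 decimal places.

Moving from step +4 to step +8 is 4 steps up, so multiply by r⁴.
2.2510 × 1.250⁴ = 2.2510 × 2.44141 ≈ 5.4956

5.4956em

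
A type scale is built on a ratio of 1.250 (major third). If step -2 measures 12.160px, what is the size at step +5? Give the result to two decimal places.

57.98px

12.160 × 1.250⁷ = 12.160 × 4.76837 ≈ 57.983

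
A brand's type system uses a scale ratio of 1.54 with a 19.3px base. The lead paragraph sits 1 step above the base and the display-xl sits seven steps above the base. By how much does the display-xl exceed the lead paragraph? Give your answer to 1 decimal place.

366.7px

Step 1: 19.3 × 1.54 = 29.722px
Step 7: 19.3 × 1.54⁷ = 396.463px
Difference: 396.463 − 29.722 = 366.741px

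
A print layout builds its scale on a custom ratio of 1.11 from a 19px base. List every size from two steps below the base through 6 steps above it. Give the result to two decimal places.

15.42px, 17.12px, 19.00px, 21.09px, 23.41px, 25.98px, 28.84px, 32.02px, 35.54px

Step -2: 19.0 ÷ 1.11² = 15.42
Step -1: 19.0 ÷ 1.11 = 17.12
Step 0: 19px
Step 1: 19.0 × 1.11 = 21.09
Step 2: 19.0 × 1.11² = 23.41
Step 3: 19.0 × 1.11³ = 25.98
Step 4: 19.0 × 1.11⁴ = 28.84
Step 5: 19.0 × 1.11⁵ = 32.02
Step 6: 19.0 × 1.11⁶ = 35.54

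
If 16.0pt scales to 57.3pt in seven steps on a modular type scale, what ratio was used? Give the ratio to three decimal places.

1.200

r⁷ = 57.3 / 16.0, so r = (57.3/16.0)^(1/7).
r = 3.5812^(1/7) ≈ 1.1999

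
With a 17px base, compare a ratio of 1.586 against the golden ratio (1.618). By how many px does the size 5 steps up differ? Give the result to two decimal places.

At 1.586: 17.0 × 1.586⁵ = 170.5944px
Golden ratio: 17.0 × 1.618⁵ = 188.5131px
Difference: 188.5131 − 170.5944 = 17.9187px

17.92px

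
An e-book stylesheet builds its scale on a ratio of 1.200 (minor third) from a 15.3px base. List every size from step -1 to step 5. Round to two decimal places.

Step -1: 15.3 ÷ 1.200 = 12.75
Step 0: 15.3px
Step 1: 15.3 × 1.200 = 18.36
Step 2: 15.3 × 1.200² = 22.03
Step 3: 15.3 × 1.200³ = 26.44
Step 4: 15.3 × 1.200⁴ = 31.73
Step 5: 15.3 × 1.200⁵ = 38.07

12.75px, 15.30px, 18.36px, 22.03px, 26.44px, 31.73px, 38.07px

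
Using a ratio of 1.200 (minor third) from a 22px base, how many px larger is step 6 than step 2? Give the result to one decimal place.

34.0px

Step 2: 22.0 × 1.200² = 31.680px
Step 6: 22.0 × 1.200⁶ = 65.692px
Difference: 65.692 − 31.680 = 34.012px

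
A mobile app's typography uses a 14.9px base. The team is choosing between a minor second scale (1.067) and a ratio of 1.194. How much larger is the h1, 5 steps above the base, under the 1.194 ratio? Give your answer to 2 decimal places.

Minor second: 14.9 × 1.067⁵ = 20.6067px
At 1.194: 14.9 × 1.194⁵ = 36.1583px
Difference: 36.1583 − 20.6067 = 15.5516px

15.55px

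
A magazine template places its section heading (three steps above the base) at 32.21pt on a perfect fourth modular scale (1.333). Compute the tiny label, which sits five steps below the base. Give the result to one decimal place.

The gap is -5 − (3) = -8 steps, so the factor is 1.333^-8.
32.21 ÷ 1.333⁸ = 32.21 ÷ 9.96876 ≈ 3.231

3.2pt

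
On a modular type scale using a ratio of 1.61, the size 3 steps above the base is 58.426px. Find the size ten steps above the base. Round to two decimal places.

58.426 × 1.61⁷ = 58.426 × 28.04020 ≈ 1638.277

1638.28px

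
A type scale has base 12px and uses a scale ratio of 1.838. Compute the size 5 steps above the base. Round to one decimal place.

251.7px

12.0 × 1.838⁵ = 12.0 × 20.97623 ≈ 251.71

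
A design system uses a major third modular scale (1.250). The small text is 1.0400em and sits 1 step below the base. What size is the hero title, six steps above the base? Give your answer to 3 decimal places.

4.959em

1.0400 × 1.250⁷ = 1.0400 × 4.76837 ≈ 4.959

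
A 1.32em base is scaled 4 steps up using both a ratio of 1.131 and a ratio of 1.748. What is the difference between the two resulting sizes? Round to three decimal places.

10.164em

At 1.131: 1.32 × 1.131⁴ = 2.15985em
At 1.748: 1.32 × 1.748⁴ = 12.32366em
Difference: 12.32366 − 2.15985 = 10.16381em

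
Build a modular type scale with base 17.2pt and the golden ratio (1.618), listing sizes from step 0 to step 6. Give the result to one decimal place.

17.2pt, 27.8pt, 45.0pt, 72.9pt, 117.9pt, 190.7pt, 308.6pt

Step 0: 17.2pt
Step 1: 17.2 × 1.618 = 27.8
Step 2: 17.2 × 1.618² = 45.0
Step 3: 17.2 × 1.618³ = 72.9
Step 4: 17.2 × 1.618⁴ = 117.9
Step 5: 17.2 × 1.618⁵ = 190.7
Step 6: 17.2 × 1.618⁶ = 308.6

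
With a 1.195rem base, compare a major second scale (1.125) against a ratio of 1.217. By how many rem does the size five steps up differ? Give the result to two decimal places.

Major second: 1.195 × 1.125⁵ = 2.1534rem
At 1.217: 1.195 × 1.217⁵ = 3.1902rem
Difference: 3.1902 − 2.1534 = 1.0368rem

1.04rem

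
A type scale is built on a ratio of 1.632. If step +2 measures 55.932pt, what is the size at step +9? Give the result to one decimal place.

55.932 × 1.632⁷ = 55.932 × 30.83480 ≈ 1724.652

1724.7pt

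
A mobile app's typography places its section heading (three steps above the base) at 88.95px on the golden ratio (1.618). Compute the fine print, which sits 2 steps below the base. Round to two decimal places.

Moving from step +3 to step -2 is 5 steps down, so divide by r⁵.
88.95 ÷ 1.618⁵ = 88.95 ÷ 11.08901 ≈ 8.021

8.02px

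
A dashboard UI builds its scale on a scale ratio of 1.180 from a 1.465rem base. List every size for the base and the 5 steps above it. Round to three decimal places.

1.465rem, 1.729rem, 2.040rem, 2.407rem, 2.840rem, 3.352rem

Step 0: 1.465rem
Step 1: 1.465 × 1.180 = 1.729
Step 2: 1.465 × 1.180² = 2.040
Step 3: 1.465 × 1.180³ = 2.407
Step 4: 1.465 × 1.180⁴ = 2.840
Step 5: 1.465 × 1.180⁵ = 3.352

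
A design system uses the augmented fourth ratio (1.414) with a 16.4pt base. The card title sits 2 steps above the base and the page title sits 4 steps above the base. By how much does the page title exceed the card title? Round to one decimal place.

Step 2: 16.4 × 1.414² = 32.790pt
Step 4: 16.4 × 1.414⁴ = 65.560pt
Difference: 65.560 − 32.790 = 32.770pt

32.8pt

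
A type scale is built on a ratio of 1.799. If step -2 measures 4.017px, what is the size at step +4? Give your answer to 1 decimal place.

136.2px

The gap is 4 − (-2) = 6 steps, so the factor is 1.799^6.
4.017 × 1.799⁶ = 4.017 × 33.89901 ≈ 136.172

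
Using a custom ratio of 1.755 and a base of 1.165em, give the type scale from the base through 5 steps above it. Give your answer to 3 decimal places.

1.165em, 2.045em, 3.588em, 6.297em, 11.052em, 19.396em

Step 0: 1.165em
Step 1: 1.165 × 1.755 = 2.045
Step 2: 1.165 × 1.755² = 3.588
Step 3: 1.165 × 1.755³ = 6.297
Step 4: 1.165 × 1.755⁴ = 11.052
Step 5: 1.165 × 1.755⁵ = 19.396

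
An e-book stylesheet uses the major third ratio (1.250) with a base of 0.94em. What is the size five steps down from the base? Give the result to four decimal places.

0.3080em

Each step on a modular scale multiplies by the ratio, so the size n steps from the base is base × ratioⁿ.
0.94 ÷ 1.250⁵ = 0.94 ÷ 3.05176 ≈ 0.3080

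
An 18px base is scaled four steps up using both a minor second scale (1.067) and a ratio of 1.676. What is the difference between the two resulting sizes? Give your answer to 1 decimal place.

Minor second: 18.0 × 1.067⁴ = 23.331px
At 1.676: 18.0 × 1.676⁴ = 142.026px
Difference: 142.026 − 23.331 = 118.695px

118.7px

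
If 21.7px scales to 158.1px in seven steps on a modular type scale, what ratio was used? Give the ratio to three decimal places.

r⁷ = 158.1 / 21.7, so r = (158.1/21.7)^(1/7).
r = 7.2857^(1/7) ≈ 1.3280

1.328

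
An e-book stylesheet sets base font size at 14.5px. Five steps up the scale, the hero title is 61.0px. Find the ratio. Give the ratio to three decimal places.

r⁵ = 61.0 / 14.5, so r = (61.0/14.5)^(1/5).
r = 4.2069^(1/5) ≈ 1.3329

1.333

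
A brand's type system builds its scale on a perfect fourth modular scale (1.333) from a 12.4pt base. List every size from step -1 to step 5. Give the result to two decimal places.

9.30pt, 12.40pt, 16.53pt, 22.03pt, 29.37pt, 39.15pt, 52.19pt

Step -1: 12.4 ÷ 1.333 = 9.30
Step 0: 12.4pt
Step 1: 12.4 × 1.333 = 16.53
Step 2: 12.4 × 1.333² = 22.03
Step 3: 12.4 × 1.333³ = 29.37
Step 4: 12.4 × 1.333⁴ = 39.15
Step 5: 12.4 × 1.333⁵ = 52.19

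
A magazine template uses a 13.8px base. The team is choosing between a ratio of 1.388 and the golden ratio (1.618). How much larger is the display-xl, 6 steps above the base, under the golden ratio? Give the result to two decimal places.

148.92px

At 1.388: 13.8 × 1.388⁶ = 98.6770px
Golden ratio: 13.8 × 1.618⁶ = 247.5997px
Difference: 247.5997 − 98.6770 = 148.9227px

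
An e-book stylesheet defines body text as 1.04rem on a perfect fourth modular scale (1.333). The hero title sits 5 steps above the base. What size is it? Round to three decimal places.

Each step on a modular scale multiplies by the ratio, so the size n steps from the base is base × ratioⁿ.
1.04 × 1.333⁵ = 1.04 × 4.20873 ≈ 4.377

4.377rem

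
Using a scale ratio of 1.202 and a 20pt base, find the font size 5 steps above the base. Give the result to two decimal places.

50.18pt

Every step multiplies by the scale ratio.
20.0 × 1.202⁵ = 20.0 × 2.50913 ≈ 50.18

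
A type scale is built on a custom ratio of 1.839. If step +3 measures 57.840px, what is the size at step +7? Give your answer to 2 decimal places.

661.54px

Moving from step +3 to step +7 is 4 steps up, so multiply by r⁴.
57.840 × 1.839⁴ = 57.840 × 11.43739 ≈ 661.539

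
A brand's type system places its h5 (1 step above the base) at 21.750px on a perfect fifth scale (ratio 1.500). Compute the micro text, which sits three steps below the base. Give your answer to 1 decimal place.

Moving from step +1 to step -3 is 4 steps down, so divide by r⁴.
21.750 ÷ 1.500⁴ = 21.750 ÷ 5.06250 ≈ 4.296

4.3px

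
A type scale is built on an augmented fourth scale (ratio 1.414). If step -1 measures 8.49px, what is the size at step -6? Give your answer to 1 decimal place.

8.49 ÷ 1.414⁵ = 8.49 ÷ 5.65258 ≈ 1.502

1.5px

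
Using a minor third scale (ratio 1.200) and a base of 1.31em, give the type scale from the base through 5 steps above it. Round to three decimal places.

Step 0: 1.31em
Step 1: 1.31 × 1.200 = 1.572
Step 2: 1.31 × 1.200² = 1.886
Step 3: 1.31 × 1.200³ = 2.264
Step 4: 1.31 × 1.200⁴ = 2.716
Step 5: 1.31 × 1.200⁵ = 3.260

1.310em, 1.572em, 1.886em, 2.264em, 2.716em, 3.260em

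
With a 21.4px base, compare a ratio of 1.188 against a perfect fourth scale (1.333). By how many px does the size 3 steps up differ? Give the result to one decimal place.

14.8px

At 1.188: 21.4 × 1.188³ = 35.881px
Perfect fourth: 21.4 × 1.333³ = 50.688px
Difference: 50.688 − 35.881 = 14.807px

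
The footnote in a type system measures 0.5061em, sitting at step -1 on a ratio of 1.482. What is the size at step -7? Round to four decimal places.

0.0478em

0.5061 ÷ 1.482⁶ = 0.5061 ÷ 10.59471 ≈ 0.0478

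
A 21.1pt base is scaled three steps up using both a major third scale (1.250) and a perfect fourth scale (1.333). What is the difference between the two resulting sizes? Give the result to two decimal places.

8.77pt

Major third: 21.1 × 1.250³ = 41.2109pt
Perfect fourth: 21.1 × 1.333³ = 49.9773pt
Difference: 49.9773 − 41.2109 = 8.7664pt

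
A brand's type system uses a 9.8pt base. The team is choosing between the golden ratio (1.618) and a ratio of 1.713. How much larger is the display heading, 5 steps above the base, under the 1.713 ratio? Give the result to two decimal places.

35.88pt

Golden ratio: 9.8 × 1.618⁵ = 108.6723pt
At 1.713: 9.8 × 1.713⁵ = 144.5483pt
Difference: 144.5483 − 108.6723 = 35.8760pt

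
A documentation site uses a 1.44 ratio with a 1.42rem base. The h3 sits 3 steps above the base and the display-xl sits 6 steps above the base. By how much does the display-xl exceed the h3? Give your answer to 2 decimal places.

Step 3: 1.42 × 1.44³ = 4.2401rem
Step 6: 1.42 × 1.44⁶ = 12.6609rem
Difference: 12.6609 − 4.2401 = 8.4208rem

8.42rem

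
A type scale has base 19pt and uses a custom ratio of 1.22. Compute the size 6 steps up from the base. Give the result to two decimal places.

Each step on a modular scale multiplies by the ratio, so the size n steps from the base is base × ratioⁿ.
19.0 × 1.22⁶ = 19.0 × 3.29730 ≈ 62.65

62.65pt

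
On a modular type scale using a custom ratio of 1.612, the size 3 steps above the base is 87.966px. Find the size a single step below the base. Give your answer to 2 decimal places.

13.03px

Moving from step +3 to step -1 is 4 steps down, so divide by r⁴.
87.966 ÷ 1.612⁴ = 87.966 ÷ 6.75243 ≈ 13.027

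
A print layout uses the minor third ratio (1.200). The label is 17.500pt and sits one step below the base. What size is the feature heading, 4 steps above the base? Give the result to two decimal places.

The gap is 4 − (-1) = 5 steps, so the factor is 1.200^5.
17.500 × 1.200⁵ = 17.500 × 2.48832 ≈ 43.546

43.55pt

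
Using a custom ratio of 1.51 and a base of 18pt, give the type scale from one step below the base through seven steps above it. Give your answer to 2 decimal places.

11.92pt, 18.00pt, 27.18pt, 41.04pt, 61.97pt, 93.58pt, 141.30pt, 213.37pt, 322.19pt

Step -1: 18.0 ÷ 1.51 = 11.92
Step 0: 18pt
Step 1: 18.0 × 1.51 = 27.18
Step 2: 18.0 × 1.51² = 41.04
Step 3: 18.0 × 1.51³ = 61.97
Step 4: 18.0 × 1.51⁴ = 93.58
Step 5: 18.0 × 1.51⁵ = 141.30
Step 6: 18.0 × 1.51⁶ = 213.37
Step 7: 18.0 × 1.51⁷ = 322.19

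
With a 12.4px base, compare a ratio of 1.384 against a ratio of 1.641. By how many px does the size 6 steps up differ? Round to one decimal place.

155.0px

At 1.384: 12.4 × 1.384⁶ = 87.144px
At 1.641: 12.4 × 1.641⁶ = 242.144px
Difference: 242.144 − 87.144 = 155.000px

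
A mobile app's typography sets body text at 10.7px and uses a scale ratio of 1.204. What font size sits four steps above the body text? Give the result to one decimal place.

22.5px

10.7 × 1.204⁴ = 10.7 × 2.10139 ≈ 22.48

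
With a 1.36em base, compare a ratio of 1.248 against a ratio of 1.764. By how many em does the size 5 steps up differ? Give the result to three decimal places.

19.112em

At 1.248: 1.36 × 1.248⁵ = 4.11729em
At 1.764: 1.36 × 1.764⁵ = 23.22907em
Difference: 23.22907 − 4.11729 = 19.11178em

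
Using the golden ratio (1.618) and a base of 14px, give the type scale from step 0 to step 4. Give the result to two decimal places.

14.00px, 22.65px, 36.65px, 59.30px, 95.95px

Step 0: 14px
Step 1: 14.0 × 1.618 = 22.65
Step 2: 14.0 × 1.618² = 36.65
Step 3: 14.0 × 1.618³ = 59.30
Step 4: 14.0 × 1.618⁴ = 95.95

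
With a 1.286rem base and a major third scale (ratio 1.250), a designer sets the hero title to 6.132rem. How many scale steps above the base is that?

1.250ⁿ = 6.132 / 1.286 = 4.7683
n = ln(4.7683) / ln(1.250) = 1.5620 / 0.2231 ≈ 7.00

7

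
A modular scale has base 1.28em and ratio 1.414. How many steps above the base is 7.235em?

5

1.414ⁿ = 7.235 / 1.28 = 5.6523
n = ln(5.6523) / ln(1.414) = 1.7321 / 0.3464 ≈ 5.00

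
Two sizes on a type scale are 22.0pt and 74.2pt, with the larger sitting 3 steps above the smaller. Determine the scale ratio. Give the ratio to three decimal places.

1.500

The ratio satisfies 22.0 × r³ = 74.2, so r = (74.2 / 22.0)^(1/3).
r = 3.3727^(1/3) ≈ 1.4997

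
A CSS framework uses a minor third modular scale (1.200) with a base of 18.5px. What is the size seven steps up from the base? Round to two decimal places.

66.29px

Each step on a modular scale multiplies by the ratio, so the size n steps from the base is base × ratioⁿ.
18.5 × 1.200⁷ = 18.5 × 3.58318 ≈ 66.29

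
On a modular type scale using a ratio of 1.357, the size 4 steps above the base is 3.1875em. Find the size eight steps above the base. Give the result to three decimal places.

The gap is 8 − (4) = 4 steps, so the factor is 1.357^4.
3.1875 × 1.357⁴ = 3.1875 × 3.39093 ≈ 10.809

10.809em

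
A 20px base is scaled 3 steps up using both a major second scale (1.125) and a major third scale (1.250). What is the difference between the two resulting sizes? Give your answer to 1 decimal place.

Major second: 20.0 × 1.125³ = 28.477px
Major third: 20.0 × 1.250³ = 39.062px
Difference: 39.062 − 28.477 = 10.585px

10.6px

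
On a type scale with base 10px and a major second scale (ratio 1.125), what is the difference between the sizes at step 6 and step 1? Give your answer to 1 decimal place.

9.0px

Step 1: 10.0 × 1.125 = 11.250px
Step 6: 10.0 × 1.125⁶ = 20.273px
Difference: 20.273 − 11.250 = 9.023px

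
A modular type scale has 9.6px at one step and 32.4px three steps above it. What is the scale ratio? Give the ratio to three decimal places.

1.500

r³ = 32.4 / 9.6, so r = (32.4/9.6)^(1/3).
r = 3.3750^(1/3) ≈ 1.5000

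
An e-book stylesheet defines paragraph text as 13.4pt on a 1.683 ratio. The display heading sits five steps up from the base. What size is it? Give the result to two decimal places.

180.94pt

13.4 × 1.683⁵ = 13.4 × 13.50270 ≈ 180.94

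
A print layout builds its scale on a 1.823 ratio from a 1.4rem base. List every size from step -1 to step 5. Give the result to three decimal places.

0.768rem, 1.400rem, 2.552rem, 4.653rem, 8.482rem, 15.462rem, 28.188rem

Step -1: 1.4 ÷ 1.823 = 0.768
Step 0: 1.4rem
Step 1: 1.4 × 1.823 = 2.552
Step 2: 1.4 × 1.823² = 4.653
Step 3: 1.4 × 1.823³ = 8.482
Step 4: 1.4 × 1.823⁴ = 15.462
Step 5: 1.4 × 1.823⁵ = 28.188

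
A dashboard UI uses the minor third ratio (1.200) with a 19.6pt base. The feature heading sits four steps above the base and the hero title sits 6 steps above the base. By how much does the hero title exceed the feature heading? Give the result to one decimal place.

Step 4: 19.6 × 1.200⁴ = 40.643pt
Step 6: 19.6 × 1.200⁶ = 58.525pt
Difference: 58.525 − 40.643 = 17.882pt

17.9pt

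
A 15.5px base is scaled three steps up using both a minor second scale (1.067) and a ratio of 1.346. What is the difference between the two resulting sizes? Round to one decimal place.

Minor second: 15.5 × 1.067³ = 18.829px
At 1.346: 15.5 × 1.346³ = 37.798px
Difference: 37.798 − 18.829 = 18.969px

19.0px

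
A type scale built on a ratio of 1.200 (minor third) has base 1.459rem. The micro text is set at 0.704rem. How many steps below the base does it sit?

1.200ⁿ = 1.459 / 0.704 = 2.0724
n = ln(2.0724) / ln(1.200) = 0.7287 / 0.1823 ≈ 4.00

4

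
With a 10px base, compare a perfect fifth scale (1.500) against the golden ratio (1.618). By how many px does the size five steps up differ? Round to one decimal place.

35.0px

Perfect fifth: 10.0 × 1.500⁵ = 75.938px
Golden ratio: 10.0 × 1.618⁵ = 110.890px
Difference: 110.890 − 75.938 = 34.952px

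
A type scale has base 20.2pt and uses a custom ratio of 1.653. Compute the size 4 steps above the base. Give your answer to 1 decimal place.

Each step on a modular scale multiplies by the ratio, so the size n steps from the base is base × ratioⁿ.
20.2 × 1.653⁴ = 20.2 × 7.46606 ≈ 150.81

150.8pt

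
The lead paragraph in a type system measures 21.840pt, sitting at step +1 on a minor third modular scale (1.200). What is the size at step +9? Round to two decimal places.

The gap is 9 − (1) = 8 steps, so the factor is 1.200^8.
21.840 × 1.200⁸ = 21.840 × 4.29982 ≈ 93.908

93.91pt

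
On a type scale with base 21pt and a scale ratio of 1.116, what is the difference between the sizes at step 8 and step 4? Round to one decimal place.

Step 4: 21.0 × 1.116⁴ = 32.574pt
Step 8: 21.0 × 1.116⁸ = 50.528pt
Difference: 50.528 − 32.574 = 17.954pt

18.0pt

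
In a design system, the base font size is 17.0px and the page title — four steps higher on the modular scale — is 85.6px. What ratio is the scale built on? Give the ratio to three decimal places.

1.498

The ratio satisfies 17.0 × r⁴ = 85.6, so r = (85.6 / 17.0)^(1/4).
r = 5.0353^(1/4) ≈ 1.4980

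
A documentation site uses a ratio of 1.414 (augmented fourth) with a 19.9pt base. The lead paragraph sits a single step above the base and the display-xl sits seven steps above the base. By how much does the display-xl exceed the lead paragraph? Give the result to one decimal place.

Step 1: 19.9 × 1.414 = 28.139pt
Step 7: 19.9 × 1.414⁷ = 224.905pt
Difference: 224.905 − 28.139 = 196.766pt

196.8pt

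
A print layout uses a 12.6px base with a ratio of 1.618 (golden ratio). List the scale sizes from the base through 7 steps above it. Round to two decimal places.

Step 0: 12.6px
Step 1: 12.6 × 1.618 = 20.39
Step 2: 12.6 × 1.618² = 32.99
Step 3: 12.6 × 1.618³ = 53.37
Step 4: 12.6 × 1.618⁴ = 86.35
Step 5: 12.6 × 1.618⁵ = 139.72
Step 6: 12.6 × 1.618⁶ = 226.07
Step 7: 12.6 × 1.618⁷ = 365.78

12.60px, 20.39px, 32.99px, 53.37px, 86.35px, 139.72px, 226.07px, 365.78px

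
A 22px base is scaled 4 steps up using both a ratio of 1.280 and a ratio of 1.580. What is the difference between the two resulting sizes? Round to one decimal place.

78.0px

At 1.280: 22.0 × 1.280⁴ = 59.056px
At 1.580: 22.0 × 1.580⁴ = 137.104px
Difference: 137.104 − 59.056 = 78.048px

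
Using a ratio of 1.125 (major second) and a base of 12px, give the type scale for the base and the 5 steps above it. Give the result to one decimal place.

12.0px, 13.5px, 15.2px, 17.1px, 19.2px, 21.6px

Step 0: 12px
Step 1: 12.0 × 1.125 = 13.5
Step 2: 12.0 × 1.125² = 15.2
Step 3: 12.0 × 1.125³ = 17.1
Step 4: 12.0 × 1.125⁴ = 19.2
Step 5: 12.0 × 1.125⁵ = 21.6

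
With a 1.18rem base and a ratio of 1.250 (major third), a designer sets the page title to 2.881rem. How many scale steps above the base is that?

4

1.250ⁿ = 2.881 / 1.18 = 2.4415
n = ln(2.4415) / ln(1.250) = 0.8926 / 0.2231 ≈ 4.00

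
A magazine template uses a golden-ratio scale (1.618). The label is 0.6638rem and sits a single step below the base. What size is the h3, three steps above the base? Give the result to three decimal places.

The gap is 3 − (-1) = 4 steps, so the factor is 1.618^4.
0.6638 × 1.618⁴ = 0.6638 × 6.85353 ≈ 4.549

4.549rem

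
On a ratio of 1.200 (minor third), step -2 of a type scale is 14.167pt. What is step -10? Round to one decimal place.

Moving from step -2 to step -10 is 8 steps down, so divide by r⁸.
14.167 ÷ 1.200⁸ = 14.167 ÷ 4.29982 ≈ 3.295

3.3pt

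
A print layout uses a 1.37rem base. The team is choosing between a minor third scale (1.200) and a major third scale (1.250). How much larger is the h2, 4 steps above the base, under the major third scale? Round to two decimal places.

0.50rem

Minor third: 1.37 × 1.200⁴ = 2.8408rem
Major third: 1.37 × 1.250⁴ = 3.3447rem
Difference: 3.3447 − 2.8408 = 0.5039rem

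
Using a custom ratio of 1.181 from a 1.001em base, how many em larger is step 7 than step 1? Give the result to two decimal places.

2.03em

Step 1: 1.001 × 1.181 = 1.1822em
Step 7: 1.001 × 1.181⁷ = 3.2076em
Difference: 3.2076 − 1.1822 = 2.0254em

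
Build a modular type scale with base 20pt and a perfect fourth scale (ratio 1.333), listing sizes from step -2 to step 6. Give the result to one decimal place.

11.3pt, 15.0pt, 20.0pt, 26.7pt, 35.5pt, 47.4pt, 63.1pt, 84.2pt, 112.2pt

Step -2: 20.0 ÷ 1.333² = 11.3
Step -1: 20.0 ÷ 1.333 = 15.0
Step 0: 20pt
Step 1: 20.0 × 1.333 = 26.7
Step 2: 20.0 × 1.333² = 35.5
Step 3: 20.0 × 1.333³ = 47.4
Step 4: 20.0 × 1.333⁴ = 63.1
Step 5: 20.0 × 1.333⁵ = 84.2
Step 6: 20.0 × 1.333⁶ = 112.2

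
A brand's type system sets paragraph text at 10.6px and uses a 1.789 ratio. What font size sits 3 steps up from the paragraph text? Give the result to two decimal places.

Every step multiplies by the scale ratio.
10.6 × 1.789³ = 10.6 × 5.72573 ≈ 60.69

60.69px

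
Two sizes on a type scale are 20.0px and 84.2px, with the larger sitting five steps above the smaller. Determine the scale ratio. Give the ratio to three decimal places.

1.333

The ratio satisfies 20.0 × r⁵ = 84.2, so r = (84.2 / 20.0)^(1/5).
r = 4.2100^(1/5) ≈ 1.3331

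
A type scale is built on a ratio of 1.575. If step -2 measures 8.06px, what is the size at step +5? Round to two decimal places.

193.78px

8.06 × 1.575⁷ = 8.06 × 24.04163 ≈ 193.776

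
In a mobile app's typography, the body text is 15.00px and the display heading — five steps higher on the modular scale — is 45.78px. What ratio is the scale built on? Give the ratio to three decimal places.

1.250

The ratio satisfies 15.00 × r⁵ = 45.78, so r = (45.78 / 15.00)^(1/5).
r = 3.0520^(1/5) ≈ 1.2500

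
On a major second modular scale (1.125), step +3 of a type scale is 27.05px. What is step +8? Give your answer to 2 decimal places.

48.74px

27.05 × 1.125⁵ = 27.05 × 1.80203 ≈ 48.745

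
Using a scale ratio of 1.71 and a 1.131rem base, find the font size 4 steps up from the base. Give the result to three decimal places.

9.670rem

Every step multiplies by the scale ratio.
1.131 × 1.71⁴ = 1.131 × 8.55036 ≈ 9.670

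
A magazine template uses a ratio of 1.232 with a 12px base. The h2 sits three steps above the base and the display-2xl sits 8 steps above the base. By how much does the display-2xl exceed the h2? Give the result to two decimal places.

41.25px

Step 3: 12.0 × 1.232³ = 22.4395px
Step 8: 12.0 × 1.232⁸ = 63.6894px
Difference: 63.6894 − 22.4395 = 41.2499px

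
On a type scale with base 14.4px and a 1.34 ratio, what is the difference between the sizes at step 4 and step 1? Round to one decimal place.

Step 1: 14.4 × 1.34 = 19.296px
Step 4: 14.4 × 1.34⁴ = 46.428px
Difference: 46.428 − 19.296 = 27.132px

27.1px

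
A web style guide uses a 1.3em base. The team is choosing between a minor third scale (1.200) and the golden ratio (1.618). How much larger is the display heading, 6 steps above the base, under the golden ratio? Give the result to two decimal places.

Minor third: 1.3 × 1.200⁶ = 3.8818em
Golden ratio: 1.3 × 1.618⁶ = 23.3246em
Difference: 23.3246 − 3.8818 = 19.4428em

19.44em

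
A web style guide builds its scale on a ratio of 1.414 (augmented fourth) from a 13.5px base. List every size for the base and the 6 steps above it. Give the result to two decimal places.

Step 0: 13.5px
Step 1: 13.5 × 1.414 = 19.09
Step 2: 13.5 × 1.414² = 26.99
Step 3: 13.5 × 1.414³ = 38.17
Step 4: 13.5 × 1.414⁴ = 53.97
Step 5: 13.5 × 1.414⁵ = 76.31
Step 6: 13.5 × 1.414⁶ = 107.90

13.50px, 19.09px, 26.99px, 38.17px, 53.97px, 76.31px, 107.90px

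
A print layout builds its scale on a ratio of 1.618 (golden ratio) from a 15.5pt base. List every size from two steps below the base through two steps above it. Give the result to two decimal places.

5.92pt, 9.58pt, 15.50pt, 25.08pt, 40.58pt

Step -2: 15.5 ÷ 1.618² = 5.92
Step -1: 15.5 ÷ 1.618 = 9.58
Step 0: 15.5pt
Step 1: 15.5 × 1.618 = 25.08
Step 2: 15.5 × 1.618² = 40.58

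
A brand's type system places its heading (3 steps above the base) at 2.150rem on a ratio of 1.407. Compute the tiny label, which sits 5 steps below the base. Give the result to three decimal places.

Moving from step +3 to step -5 is 8 steps down, so divide by r⁸.
2.150 ÷ 1.407⁸ = 2.150 ÷ 15.35864 ≈ 0.140

0.140rem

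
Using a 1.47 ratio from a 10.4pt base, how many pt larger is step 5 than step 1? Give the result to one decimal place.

Step 1: 10.4 × 1.47 = 15.288pt
Step 5: 10.4 × 1.47⁵ = 71.387pt
Difference: 71.387 − 15.288 = 56.099pt

56.1pt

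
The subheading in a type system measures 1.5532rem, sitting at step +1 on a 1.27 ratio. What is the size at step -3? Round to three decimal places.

Moving from step +1 to step -3 is 4 steps down, so divide by r⁴.
1.5532 ÷ 1.27⁴ = 1.5532 ÷ 2.60145 ≈ 0.597

0.597rem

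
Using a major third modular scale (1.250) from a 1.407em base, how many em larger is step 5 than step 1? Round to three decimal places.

Step 1: 1.407 × 1.250 = 1.75875em
Step 5: 1.407 × 1.250⁵ = 4.29382em
Difference: 4.29382 − 1.75875 = 2.53507em

2.535em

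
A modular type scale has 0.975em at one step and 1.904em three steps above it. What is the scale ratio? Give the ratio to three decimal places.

r³ = 1.904 / 0.975, so r = (1.904/0.975)^(1/3).
r = 1.9528^(1/3) ≈ 1.2499

1.250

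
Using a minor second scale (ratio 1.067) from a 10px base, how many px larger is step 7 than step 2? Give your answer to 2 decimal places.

4.36px

Step 2: 10.0 × 1.067² = 11.3849px
Step 7: 10.0 × 1.067⁷ = 15.7453px
Difference: 15.7453 − 11.3849 = 4.3604px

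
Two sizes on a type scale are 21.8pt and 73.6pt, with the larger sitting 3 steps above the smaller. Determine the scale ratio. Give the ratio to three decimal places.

1.500

The ratio satisfies 21.8 × r³ = 73.6, so r = (73.6 / 21.8)^(1/3).
r = 3.3761^(1/3) ≈ 1.5002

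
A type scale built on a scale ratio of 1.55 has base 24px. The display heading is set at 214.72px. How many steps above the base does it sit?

1.55ⁿ = 214.72 / 24 = 8.9467
n = ln(8.9467) / ln(1.55) = 2.1913 / 0.4383 ≈ 5.00

5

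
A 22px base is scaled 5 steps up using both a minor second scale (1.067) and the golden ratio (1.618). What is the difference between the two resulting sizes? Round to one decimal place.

Minor second: 22.0 × 1.067⁵ = 30.426px
Golden ratio: 22.0 × 1.618⁵ = 243.958px
Difference: 243.958 − 30.426 = 213.532px

213.5px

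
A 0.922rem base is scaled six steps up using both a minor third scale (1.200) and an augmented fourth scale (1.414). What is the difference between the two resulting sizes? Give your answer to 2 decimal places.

Minor third: 0.922 × 1.200⁶ = 2.7531rem
Augmented fourth: 0.922 × 1.414⁶ = 7.3693rem
Difference: 7.3693 − 2.7531 = 4.6162rem

4.62rem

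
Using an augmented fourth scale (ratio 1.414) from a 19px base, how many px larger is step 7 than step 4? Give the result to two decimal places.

Step 4: 19.0 × 1.414⁴ = 75.9541px
Step 7: 19.0 × 1.414⁷ = 214.7333px
Difference: 214.7333 − 75.9541 = 138.7792px

138.78px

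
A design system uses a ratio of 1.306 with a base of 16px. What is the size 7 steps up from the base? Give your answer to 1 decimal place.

103.7px

16.0 × 1.306⁷ = 16.0 × 6.48041 ≈ 103.69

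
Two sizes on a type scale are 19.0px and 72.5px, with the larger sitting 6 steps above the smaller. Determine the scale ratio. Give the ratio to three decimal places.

1.250

The ratio satisfies 19.0 × r⁶ = 72.5, so r = (72.5 / 19.0)^(1/6).
r = 3.8158^(1/6) ≈ 1.2501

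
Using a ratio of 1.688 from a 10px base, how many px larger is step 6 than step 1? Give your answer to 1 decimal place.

214.5px

Step 1: 10.0 × 1.688 = 16.880px
Step 6: 10.0 × 1.688⁶ = 231.331px
Difference: 231.331 − 16.880 = 214.451px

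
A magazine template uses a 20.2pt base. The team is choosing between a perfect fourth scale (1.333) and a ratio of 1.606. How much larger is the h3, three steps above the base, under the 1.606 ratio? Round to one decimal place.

35.8pt

Perfect fourth: 20.2 × 1.333³ = 47.846pt
At 1.606: 20.2 × 1.606³ = 83.674pt
Difference: 83.674 − 47.846 = 35.828pt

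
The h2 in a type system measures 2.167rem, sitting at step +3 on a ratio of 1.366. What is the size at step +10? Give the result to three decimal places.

19.232rem

2.167 × 1.366⁷ = 2.167 × 8.87472 ≈ 19.232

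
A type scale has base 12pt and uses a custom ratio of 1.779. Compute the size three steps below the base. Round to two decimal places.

Each step on a modular scale multiplies by the ratio, so the size n steps from the base is base × ratioⁿ.
12.0 ÷ 1.779³ = 12.0 ÷ 5.63025 ≈ 2.13

2.13pt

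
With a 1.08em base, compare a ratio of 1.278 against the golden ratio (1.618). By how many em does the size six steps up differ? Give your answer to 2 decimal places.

At 1.278: 1.08 × 1.278⁶ = 4.7055em
Golden ratio: 1.08 × 1.618⁶ = 19.3774em
Difference: 19.3774 − 4.7055 = 14.6719em

14.67em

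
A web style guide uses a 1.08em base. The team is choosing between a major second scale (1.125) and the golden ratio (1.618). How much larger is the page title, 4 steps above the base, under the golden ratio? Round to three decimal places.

Major second: 1.08 × 1.125⁴ = 1.72995em
Golden ratio: 1.08 × 1.618⁴ = 7.40181em
Difference: 7.40181 − 1.72995 = 5.67186em

5.672em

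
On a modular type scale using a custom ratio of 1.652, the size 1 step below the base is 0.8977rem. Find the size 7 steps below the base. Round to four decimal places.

0.8977 ÷ 1.652⁶ = 0.8977 ÷ 20.32639 ≈ 0.0442

0.0442rem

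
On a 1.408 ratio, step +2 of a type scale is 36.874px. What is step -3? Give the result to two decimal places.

6.66px

36.874 ÷ 1.408⁵ = 36.874 ÷ 5.53367 ≈ 6.664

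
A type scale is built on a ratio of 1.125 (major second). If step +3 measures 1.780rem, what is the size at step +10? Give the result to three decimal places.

4.060rem

1.780 × 1.125⁷ = 1.780 × 2.28070 ≈ 4.060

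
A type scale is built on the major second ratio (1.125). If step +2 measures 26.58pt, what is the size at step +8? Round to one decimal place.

The gap is 8 − (2) = 6 steps, so the factor is 1.125^6.
26.58 × 1.125⁶ = 26.58 × 2.02729 ≈ 53.885

53.9pt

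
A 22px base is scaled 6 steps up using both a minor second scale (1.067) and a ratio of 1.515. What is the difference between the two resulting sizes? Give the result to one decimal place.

Minor second: 22.0 × 1.067⁶ = 32.465px
At 1.515: 22.0 × 1.515⁶ = 266.010px
Difference: 266.010 − 32.465 = 233.545px

233.5px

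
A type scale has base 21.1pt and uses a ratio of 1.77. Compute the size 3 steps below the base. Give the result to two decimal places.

21.1 ÷ 1.77³ = 21.1 ÷ 5.54523 ≈ 3.81

3.81pt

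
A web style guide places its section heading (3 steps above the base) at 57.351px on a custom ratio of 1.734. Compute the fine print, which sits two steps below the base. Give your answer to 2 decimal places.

57.351 ÷ 1.734⁵ = 57.351 ÷ 15.67637 ≈ 3.658

3.66px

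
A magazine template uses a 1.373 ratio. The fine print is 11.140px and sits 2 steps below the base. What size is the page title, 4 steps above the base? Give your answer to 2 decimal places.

74.63px

The gap is 4 − (-2) = 6 steps, so the factor is 1.373^6.
11.140 × 1.373⁶ = 11.140 × 6.69920 ≈ 74.629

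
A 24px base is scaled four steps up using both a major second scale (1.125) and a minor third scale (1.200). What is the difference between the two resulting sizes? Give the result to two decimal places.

11.32px

Major second: 24.0 × 1.125⁴ = 38.4434px
Minor third: 24.0 × 1.200⁴ = 49.7664px
Difference: 49.7664 − 38.4434 = 11.3230px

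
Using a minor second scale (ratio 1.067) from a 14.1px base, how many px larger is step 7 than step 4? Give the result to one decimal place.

Step 4: 14.1 × 1.067⁴ = 18.276px
Step 7: 14.1 × 1.067⁷ = 22.201px
Difference: 22.201 − 18.276 = 3.925px

3.9px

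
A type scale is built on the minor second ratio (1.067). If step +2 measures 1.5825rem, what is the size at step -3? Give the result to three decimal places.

1.5825 ÷ 1.067⁵ = 1.5825 ÷ 1.38300 ≈ 1.144

1.144rem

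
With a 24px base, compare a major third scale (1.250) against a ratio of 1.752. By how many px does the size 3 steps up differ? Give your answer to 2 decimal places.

82.19px

Major third: 24.0 × 1.250³ = 46.8750px
At 1.752: 24.0 × 1.752³ = 129.0665px
Difference: 129.0665 − 46.8750 = 82.1915px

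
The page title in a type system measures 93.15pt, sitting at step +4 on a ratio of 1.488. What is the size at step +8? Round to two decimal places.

93.15 × 1.488⁴ = 93.15 × 4.90243 ≈ 456.662

456.66pt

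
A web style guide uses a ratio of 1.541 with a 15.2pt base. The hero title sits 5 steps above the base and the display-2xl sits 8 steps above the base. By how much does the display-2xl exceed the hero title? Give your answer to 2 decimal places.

Step 5: 15.2 × 1.541⁵ = 132.0860pt
Step 8: 15.2 × 1.541⁸ = 483.3533pt
Difference: 483.3533 − 132.0860 = 351.2673pt

351.27pt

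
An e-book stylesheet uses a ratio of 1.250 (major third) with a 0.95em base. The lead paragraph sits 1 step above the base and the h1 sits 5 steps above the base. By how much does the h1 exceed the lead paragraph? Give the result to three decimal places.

1.712em

Step 1: 0.95 × 1.250 = 1.18750em
Step 5: 0.95 × 1.250⁵ = 2.89917em
Difference: 2.89917 − 1.18750 = 1.71167em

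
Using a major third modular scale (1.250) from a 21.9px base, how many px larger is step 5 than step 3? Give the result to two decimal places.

Step 3: 21.9 × 1.250³ = 42.7734px
Step 5: 21.9 × 1.250⁵ = 66.8335px
Difference: 66.8335 − 42.7734 = 24.0601px

24.06px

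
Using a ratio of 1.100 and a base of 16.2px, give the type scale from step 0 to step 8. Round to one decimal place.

16.2px, 17.8px, 19.6px, 21.6px, 23.7px, 26.1px, 28.7px, 31.6px, 34.7px

Step 0: 16.2px
Step 1: 16.2 × 1.100 = 17.8
Step 2: 16.2 × 1.100² = 19.6
Step 3: 16.2 × 1.100³ = 21.6
Step 4: 16.2 × 1.100⁴ = 23.7
Step 5: 16.2 × 1.100⁵ = 26.1
Step 6: 16.2 × 1.100⁶ = 28.7
Step 7: 16.2 × 1.100⁷ = 31.6
Step 8: 16.2 × 1.100⁸ = 34.7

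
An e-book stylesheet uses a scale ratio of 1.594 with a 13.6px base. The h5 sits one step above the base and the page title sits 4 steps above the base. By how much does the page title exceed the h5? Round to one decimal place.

Step 1: 13.6 × 1.594 = 21.678px
Step 4: 13.6 × 1.594⁴ = 87.800px
Difference: 87.800 − 21.678 = 66.122px

66.1px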